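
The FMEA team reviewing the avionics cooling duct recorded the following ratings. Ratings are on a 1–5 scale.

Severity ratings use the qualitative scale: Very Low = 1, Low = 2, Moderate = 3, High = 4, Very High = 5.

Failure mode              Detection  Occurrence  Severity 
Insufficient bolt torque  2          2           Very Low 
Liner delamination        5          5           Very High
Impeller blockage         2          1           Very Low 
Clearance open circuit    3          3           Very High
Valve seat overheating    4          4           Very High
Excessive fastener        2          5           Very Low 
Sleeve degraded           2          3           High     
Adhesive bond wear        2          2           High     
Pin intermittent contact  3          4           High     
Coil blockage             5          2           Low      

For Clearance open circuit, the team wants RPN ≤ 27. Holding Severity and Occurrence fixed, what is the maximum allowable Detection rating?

Clearance open circuit: S=5, O=3, D=3 → current RPN = 45.
Fixed product = 15. Need 15 × D ≤ 27, so D ≤ 27/15 = 1.80.
Maximum integer Detection rating = 1 (gives RPN 15; D=2 would give 30 > 27).

1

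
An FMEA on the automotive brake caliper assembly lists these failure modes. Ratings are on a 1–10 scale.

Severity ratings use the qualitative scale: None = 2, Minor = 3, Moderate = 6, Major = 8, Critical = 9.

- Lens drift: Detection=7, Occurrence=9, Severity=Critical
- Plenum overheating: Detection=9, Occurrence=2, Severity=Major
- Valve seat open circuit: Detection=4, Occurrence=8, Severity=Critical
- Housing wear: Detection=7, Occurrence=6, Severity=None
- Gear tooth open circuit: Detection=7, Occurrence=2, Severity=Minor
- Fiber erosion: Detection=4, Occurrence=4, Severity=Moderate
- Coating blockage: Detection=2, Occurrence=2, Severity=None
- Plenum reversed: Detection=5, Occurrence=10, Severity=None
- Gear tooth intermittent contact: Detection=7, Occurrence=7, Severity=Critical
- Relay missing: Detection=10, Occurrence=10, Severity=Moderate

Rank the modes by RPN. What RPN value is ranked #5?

144

RPN = Severity × Occurrence × Detection:
  Lens drift: 9 × 9 × 7 = 567
  Plenum overheating: 8 × 2 × 9 = 144
  Valve seat open circuit: 9 × 8 × 4 = 288
  Housing wear: 2 × 6 × 7 = 84
  Gear tooth open circuit: 3 × 2 × 7 = 42
  Fiber erosion: 6 × 4 × 4 = 96
  Coating blockage: 2 × 2 × 2 = 8
  Plenum reversed: 2 × 10 × 5 = 100
  Gear tooth intermittent contact: 9 × 7 × 7 = 441
  Relay missing: 6 × 10 × 10 = 600
Sorted descending: 600, 567, 441, 288, 144, 100, 96, 84, 42, 8.
The fifth-highest RPN is 144 (Plenum overheating).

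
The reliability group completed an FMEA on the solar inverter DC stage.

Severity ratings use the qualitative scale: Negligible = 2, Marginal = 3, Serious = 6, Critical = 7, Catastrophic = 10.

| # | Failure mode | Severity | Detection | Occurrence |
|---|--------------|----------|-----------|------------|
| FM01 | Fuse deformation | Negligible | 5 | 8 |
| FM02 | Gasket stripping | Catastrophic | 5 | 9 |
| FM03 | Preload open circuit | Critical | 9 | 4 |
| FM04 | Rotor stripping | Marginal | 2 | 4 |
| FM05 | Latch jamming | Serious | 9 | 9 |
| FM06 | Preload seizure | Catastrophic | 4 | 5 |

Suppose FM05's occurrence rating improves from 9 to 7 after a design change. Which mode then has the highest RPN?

FM02

RPN = Severity × Occurrence × Detection:
  FM01: 2 × 8 × 5 = 80
  FM02: 10 × 9 × 5 = 450
  FM03: 7 × 4 × 9 = 252
  FM04: 3 × 4 × 2 = 24
  FM05: 6 × 9 × 9 = 486
  FM06: 10 × 5 × 4 = 200
After action: FM05 → 6 × 7 × 9 = 378.
Revised RPNs: FM02=450, FM05=378, FM03=252, FM06=200, FM01=80, FM04=24.
Highest is now FM02 (450).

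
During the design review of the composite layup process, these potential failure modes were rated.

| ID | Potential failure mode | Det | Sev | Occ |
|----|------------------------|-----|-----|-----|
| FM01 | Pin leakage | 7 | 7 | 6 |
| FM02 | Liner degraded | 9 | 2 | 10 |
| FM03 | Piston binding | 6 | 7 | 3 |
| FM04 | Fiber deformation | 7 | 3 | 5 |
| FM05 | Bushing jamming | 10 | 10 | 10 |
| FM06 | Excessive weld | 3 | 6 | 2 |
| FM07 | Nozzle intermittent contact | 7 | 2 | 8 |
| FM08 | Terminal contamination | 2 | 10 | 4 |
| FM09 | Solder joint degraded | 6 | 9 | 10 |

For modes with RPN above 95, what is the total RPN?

RPN = Severity × Occurrence × Detection:
  FM01: 7 × 6 × 7 = 294
  FM02: 2 × 10 × 9 = 180
  FM03: 7 × 3 × 6 = 126
  FM04: 3 × 5 × 7 = 105
  FM05: 10 × 10 × 10 = 1000
  FM06: 6 × 2 × 3 = 36
  FM07: 2 × 8 × 7 = 112
  FM08: 10 × 4 × 2 = 80
  FM09: 9 × 10 × 6 = 540
RPN > 95: FM01 (294), FM02 (180), FM03 (126), FM04 (105), FM05 (1000), FM07 (112), FM09 (540).
Sum: 294 + 180 + 126 + 105 + 1000 + 112 + 540 = 2357.

2357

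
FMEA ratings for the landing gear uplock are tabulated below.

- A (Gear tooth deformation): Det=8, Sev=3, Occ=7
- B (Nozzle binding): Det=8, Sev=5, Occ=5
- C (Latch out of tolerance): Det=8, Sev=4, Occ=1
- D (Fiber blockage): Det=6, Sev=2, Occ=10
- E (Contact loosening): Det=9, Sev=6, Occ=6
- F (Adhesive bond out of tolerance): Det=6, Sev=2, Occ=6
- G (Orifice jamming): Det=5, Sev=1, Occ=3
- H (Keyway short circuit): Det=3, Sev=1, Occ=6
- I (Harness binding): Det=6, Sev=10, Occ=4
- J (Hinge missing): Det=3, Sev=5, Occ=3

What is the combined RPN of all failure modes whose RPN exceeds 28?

1201

RPN = Severity × Occurrence × Detection:
  A: 3 × 7 × 8 = 168
  B: 5 × 5 × 8 = 200
  C: 4 × 1 × 8 = 32
  D: 2 × 10 × 6 = 120
  E: 6 × 6 × 9 = 324
  F: 2 × 6 × 6 = 72
  G: 1 × 3 × 5 = 15
  H: 1 × 6 × 3 = 18
  I: 10 × 4 × 6 = 240
  J: 5 × 3 × 3 = 45
RPN > 28: A (168), B (200), C (32), D (120), E (324), F (72), I (240), J (45).
Sum: 168 + 200 + 32 + 120 + 324 + 72 + 240 + 45 = 1201.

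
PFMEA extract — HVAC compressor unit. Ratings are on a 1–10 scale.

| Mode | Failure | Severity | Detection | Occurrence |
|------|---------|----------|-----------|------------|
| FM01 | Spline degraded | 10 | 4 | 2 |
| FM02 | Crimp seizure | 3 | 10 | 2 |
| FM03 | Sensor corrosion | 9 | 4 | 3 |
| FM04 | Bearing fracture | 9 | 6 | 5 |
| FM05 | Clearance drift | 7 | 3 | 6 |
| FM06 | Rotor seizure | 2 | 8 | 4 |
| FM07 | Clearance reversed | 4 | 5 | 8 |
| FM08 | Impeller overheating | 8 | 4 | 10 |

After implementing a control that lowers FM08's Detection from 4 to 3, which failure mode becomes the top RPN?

RPN = Severity × Occurrence × Detection:
  FM01: 10 × 2 × 4 = 80
  FM02: 3 × 2 × 10 = 60
  FM03: 9 × 3 × 4 = 108
  FM04: 9 × 5 × 6 = 270
  FM05: 7 × 6 × 3 = 126
  FM06: 2 × 4 × 8 = 64
  FM07: 4 × 8 × 5 = 160
  FM08: 8 × 10 × 4 = 320
After action: FM08 → 8 × 10 × 3 = 240.
Revised RPNs: FM04=270, FM08=240, FM07=160, FM05=126, FM03=108, FM01=80, FM06=64, FM02=60.
Highest is now FM04 (270).

FM04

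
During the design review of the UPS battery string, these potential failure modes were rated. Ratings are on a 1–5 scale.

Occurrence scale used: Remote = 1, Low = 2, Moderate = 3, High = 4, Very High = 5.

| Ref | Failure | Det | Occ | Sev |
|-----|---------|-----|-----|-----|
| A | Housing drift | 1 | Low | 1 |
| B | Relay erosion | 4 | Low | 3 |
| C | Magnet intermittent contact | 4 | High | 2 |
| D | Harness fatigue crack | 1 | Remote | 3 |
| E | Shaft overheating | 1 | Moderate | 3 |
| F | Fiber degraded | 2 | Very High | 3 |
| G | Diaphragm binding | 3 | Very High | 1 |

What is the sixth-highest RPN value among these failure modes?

RPN = Severity × Occurrence × Detection:
  A: 1 × 2 × 1 = 2
  B: 3 × 2 × 4 = 24
  C: 2 × 4 × 4 = 32
  D: 3 × 1 × 1 = 3
  E: 3 × 3 × 1 = 9
  F: 3 × 5 × 2 = 30
  G: 1 × 5 × 3 = 15
Sorted descending: 32, 30, 24, 15, 9, 3, 2.
The sixth-highest RPN is 3 (D).

3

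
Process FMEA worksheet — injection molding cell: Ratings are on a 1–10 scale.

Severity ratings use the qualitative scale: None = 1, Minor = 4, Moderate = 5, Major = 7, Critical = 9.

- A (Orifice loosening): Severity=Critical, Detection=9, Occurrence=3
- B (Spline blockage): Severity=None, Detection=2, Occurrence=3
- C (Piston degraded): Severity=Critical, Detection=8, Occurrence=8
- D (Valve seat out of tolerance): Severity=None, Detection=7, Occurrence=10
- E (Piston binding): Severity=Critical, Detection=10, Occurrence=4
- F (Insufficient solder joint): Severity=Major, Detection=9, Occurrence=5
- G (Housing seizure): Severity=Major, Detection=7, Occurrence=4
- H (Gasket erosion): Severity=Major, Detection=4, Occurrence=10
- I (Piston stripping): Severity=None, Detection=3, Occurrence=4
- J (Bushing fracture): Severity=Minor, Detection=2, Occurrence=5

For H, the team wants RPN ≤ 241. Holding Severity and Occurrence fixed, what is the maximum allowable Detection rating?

3

H: S=7, O=10, D=4 → current RPN = 280.
Fixed product = 70. Need 70 × D ≤ 241, so D ≤ 241/70 = 3.44.
Maximum integer Detection rating = 3 (gives RPN 210; D=4 would give 280 > 241).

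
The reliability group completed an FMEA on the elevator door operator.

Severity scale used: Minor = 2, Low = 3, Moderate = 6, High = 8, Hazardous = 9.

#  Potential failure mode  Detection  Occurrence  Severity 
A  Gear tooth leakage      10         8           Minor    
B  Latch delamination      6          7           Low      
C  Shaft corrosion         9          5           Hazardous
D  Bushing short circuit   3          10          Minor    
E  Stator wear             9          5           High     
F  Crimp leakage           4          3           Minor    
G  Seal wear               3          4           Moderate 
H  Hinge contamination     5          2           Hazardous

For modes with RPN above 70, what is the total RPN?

RPN = Severity × Occurrence × Detection:
  A: 2 × 8 × 10 = 160
  B: 3 × 7 × 6 = 126
  C: 9 × 5 × 9 = 405
  D: 2 × 10 × 3 = 60
  E: 8 × 5 × 9 = 360
  F: 2 × 3 × 4 = 24
  G: 6 × 4 × 3 = 72
  H: 9 × 2 × 5 = 90
RPN > 70: A (160), B (126), C (405), E (360), G (72), H (90).
Sum: 160 + 126 + 405 + 360 + 72 + 90 = 1213.

1213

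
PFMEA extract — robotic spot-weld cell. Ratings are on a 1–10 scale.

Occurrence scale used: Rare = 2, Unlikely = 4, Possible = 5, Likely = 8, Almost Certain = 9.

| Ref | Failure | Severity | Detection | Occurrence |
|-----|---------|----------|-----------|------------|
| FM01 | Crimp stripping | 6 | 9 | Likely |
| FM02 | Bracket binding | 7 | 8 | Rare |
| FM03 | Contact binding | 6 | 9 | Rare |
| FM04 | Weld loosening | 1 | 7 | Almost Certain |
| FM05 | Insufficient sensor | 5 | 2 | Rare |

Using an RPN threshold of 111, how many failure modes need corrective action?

RPN = Severity × Occurrence × Detection:
  FM01: 6 × 8 × 9 = 432
  FM02: 7 × 2 × 8 = 112
  FM03: 6 × 2 × 9 = 108
  FM04: 1 × 9 × 7 = 63
  FM05: 5 × 2 × 2 = 20
Modes with RPN ≥ 111: FM01 (432), FM02 (112) → 2.

2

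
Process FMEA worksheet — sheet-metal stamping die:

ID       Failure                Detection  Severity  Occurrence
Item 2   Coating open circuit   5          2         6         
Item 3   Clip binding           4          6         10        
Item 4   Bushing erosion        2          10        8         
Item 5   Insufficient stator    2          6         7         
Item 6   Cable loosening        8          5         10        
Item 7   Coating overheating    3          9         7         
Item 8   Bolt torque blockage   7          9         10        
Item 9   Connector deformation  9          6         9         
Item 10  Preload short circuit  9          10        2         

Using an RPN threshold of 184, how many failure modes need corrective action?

RPN = Severity × Occurrence × Detection:
  Item 2: 2 × 6 × 5 = 60
  Item 3: 6 × 10 × 4 = 240
  Item 4: 10 × 8 × 2 = 160
  Item 5: 6 × 7 × 2 = 84
  Item 6: 5 × 10 × 8 = 400
  Item 7: 9 × 7 × 3 = 189
  Item 8: 9 × 10 × 7 = 630
  Item 9: 6 × 9 × 9 = 486
  Item 10: 10 × 2 × 9 = 180
Modes with RPN ≥ 184: Item 3 (240), Item 6 (400), Item 7 (189), Item 8 (630), Item 9 (486) → 5.

5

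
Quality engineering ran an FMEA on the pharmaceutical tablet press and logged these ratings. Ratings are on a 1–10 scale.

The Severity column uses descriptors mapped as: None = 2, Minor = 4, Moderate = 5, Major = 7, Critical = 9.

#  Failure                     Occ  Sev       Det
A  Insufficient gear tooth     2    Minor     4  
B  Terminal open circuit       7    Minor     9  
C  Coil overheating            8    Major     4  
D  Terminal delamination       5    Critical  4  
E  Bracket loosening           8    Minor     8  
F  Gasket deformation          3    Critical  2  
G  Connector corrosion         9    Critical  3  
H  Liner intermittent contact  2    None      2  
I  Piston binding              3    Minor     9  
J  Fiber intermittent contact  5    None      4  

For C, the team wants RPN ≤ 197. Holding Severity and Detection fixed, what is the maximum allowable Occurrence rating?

7

C: S=7, O=8, D=4 → current RPN = 224.
Fixed product = 28. Need 28 × O ≤ 197, so O ≤ 197/28 = 7.04.
Maximum integer Occurrence rating = 7 (gives RPN 196; O=8 would give 224 > 197).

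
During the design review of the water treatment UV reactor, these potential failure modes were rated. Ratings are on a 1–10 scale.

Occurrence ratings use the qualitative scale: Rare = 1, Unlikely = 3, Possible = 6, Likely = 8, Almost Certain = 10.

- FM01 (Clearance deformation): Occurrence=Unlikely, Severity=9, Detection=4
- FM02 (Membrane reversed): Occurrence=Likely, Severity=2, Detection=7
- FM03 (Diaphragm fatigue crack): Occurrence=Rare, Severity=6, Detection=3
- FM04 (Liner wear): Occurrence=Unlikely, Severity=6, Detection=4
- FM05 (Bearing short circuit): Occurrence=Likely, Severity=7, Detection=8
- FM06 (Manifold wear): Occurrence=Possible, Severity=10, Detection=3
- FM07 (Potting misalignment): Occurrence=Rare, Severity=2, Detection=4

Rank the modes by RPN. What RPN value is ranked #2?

180

RPN = Severity × Occurrence × Detection:
  FM01: 9 × 3 × 4 = 108
  FM02: 2 × 8 × 7 = 112
  FM03: 6 × 1 × 3 = 18
  FM04: 6 × 3 × 4 = 72
  FM05: 7 × 8 × 8 = 448
  FM06: 10 × 6 × 3 = 180
  FM07: 2 × 1 × 4 = 8
Sorted descending: 448, 180, 112, 108, 72, 18, 8.
The second-highest RPN is 180 (FM06).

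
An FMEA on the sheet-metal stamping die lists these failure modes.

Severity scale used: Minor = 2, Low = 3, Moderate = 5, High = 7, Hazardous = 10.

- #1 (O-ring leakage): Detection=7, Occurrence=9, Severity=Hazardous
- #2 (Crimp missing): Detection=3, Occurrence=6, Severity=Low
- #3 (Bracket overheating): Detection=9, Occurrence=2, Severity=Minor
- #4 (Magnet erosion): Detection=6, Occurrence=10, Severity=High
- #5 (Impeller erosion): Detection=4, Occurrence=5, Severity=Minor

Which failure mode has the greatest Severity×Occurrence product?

#1

Criticality = Severity × Occurrence:
  #1: 10 × 9 = 90
  #2: 3 × 6 = 18
  #3: 2 × 2 = 4
  #4: 7 × 10 = 70
  #5: 2 × 5 = 10
Highest criticality is 90 → #1.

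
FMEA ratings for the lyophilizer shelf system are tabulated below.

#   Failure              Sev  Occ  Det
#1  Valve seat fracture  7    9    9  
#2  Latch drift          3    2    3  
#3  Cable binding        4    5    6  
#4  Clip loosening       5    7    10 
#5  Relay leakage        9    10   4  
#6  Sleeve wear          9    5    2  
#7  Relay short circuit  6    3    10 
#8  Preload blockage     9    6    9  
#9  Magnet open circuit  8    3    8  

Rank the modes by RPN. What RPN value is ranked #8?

90

RPN = Severity × Occurrence × Detection:
  #1: 7 × 9 × 9 = 567
  #2: 3 × 2 × 3 = 18
  #3: 4 × 5 × 6 = 120
  #4: 5 × 7 × 10 = 350
  #5: 9 × 10 × 4 = 360
  #6: 9 × 5 × 2 = 90
  #7: 6 × 3 × 10 = 180
  #8: 9 × 6 × 9 = 486
  #9: 8 × 3 × 8 = 192
Sorted descending: 567, 486, 360, 350, 192, 180, 120, 90, 18.
The eighth-highest RPN is 90 (#6).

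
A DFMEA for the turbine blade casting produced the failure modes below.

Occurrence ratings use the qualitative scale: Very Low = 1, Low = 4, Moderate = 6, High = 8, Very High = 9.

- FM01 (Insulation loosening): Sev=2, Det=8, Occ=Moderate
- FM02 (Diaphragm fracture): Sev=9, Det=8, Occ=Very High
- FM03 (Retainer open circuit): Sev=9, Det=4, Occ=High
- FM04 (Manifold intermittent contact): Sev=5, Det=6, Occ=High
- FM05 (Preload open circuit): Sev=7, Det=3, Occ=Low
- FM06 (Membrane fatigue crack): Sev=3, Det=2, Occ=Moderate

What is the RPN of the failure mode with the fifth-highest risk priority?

84

RPN = Severity × Occurrence × Detection:
  FM01: 2 × 6 × 8 = 96
  FM02: 9 × 9 × 8 = 648
  FM03: 9 × 8 × 4 = 288
  FM04: 5 × 8 × 6 = 240
  FM05: 7 × 4 × 3 = 84
  FM06: 3 × 6 × 2 = 36
Sorted descending: 648, 288, 240, 96, 84, 36.
The fifth-highest RPN is 84 (FM05).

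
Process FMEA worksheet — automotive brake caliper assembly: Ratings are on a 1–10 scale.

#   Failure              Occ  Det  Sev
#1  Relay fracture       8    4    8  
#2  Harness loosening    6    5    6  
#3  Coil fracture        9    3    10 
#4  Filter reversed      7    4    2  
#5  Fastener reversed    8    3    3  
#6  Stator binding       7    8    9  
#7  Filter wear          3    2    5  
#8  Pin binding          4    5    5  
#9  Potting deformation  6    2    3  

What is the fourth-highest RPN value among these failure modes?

180

RPN = Severity × Occurrence × Detection:
  #1: 8 × 8 × 4 = 256
  #2: 6 × 6 × 5 = 180
  #3: 10 × 9 × 3 = 270
  #4: 2 × 7 × 4 = 56
  #5: 3 × 8 × 3 = 72
  #6: 9 × 7 × 8 = 504
  #7: 5 × 3 × 2 = 30
  #8: 5 × 4 × 5 = 100
  #9: 3 × 6 × 2 = 36
Sorted descending: 504, 270, 256, 180, 100, 72, 56, 36, 30.
The fourth-highest RPN is 180 (#2).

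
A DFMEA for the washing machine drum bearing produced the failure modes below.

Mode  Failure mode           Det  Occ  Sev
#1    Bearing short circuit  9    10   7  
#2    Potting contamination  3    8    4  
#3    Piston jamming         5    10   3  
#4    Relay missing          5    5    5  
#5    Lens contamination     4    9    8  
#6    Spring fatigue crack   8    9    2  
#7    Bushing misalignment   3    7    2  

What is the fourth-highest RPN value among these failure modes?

144

RPN = Severity × Occurrence × Detection:
  #1: 7 × 10 × 9 = 630
  #2: 4 × 8 × 3 = 96
  #3: 3 × 10 × 5 = 150
  #4: 5 × 5 × 5 = 125
  #5: 8 × 9 × 4 = 288
  #6: 2 × 9 × 8 = 144
  #7: 2 × 7 × 3 = 42
Sorted descending: 630, 288, 150, 144, 125, 96, 42.
The fourth-highest RPN is 144 (#6).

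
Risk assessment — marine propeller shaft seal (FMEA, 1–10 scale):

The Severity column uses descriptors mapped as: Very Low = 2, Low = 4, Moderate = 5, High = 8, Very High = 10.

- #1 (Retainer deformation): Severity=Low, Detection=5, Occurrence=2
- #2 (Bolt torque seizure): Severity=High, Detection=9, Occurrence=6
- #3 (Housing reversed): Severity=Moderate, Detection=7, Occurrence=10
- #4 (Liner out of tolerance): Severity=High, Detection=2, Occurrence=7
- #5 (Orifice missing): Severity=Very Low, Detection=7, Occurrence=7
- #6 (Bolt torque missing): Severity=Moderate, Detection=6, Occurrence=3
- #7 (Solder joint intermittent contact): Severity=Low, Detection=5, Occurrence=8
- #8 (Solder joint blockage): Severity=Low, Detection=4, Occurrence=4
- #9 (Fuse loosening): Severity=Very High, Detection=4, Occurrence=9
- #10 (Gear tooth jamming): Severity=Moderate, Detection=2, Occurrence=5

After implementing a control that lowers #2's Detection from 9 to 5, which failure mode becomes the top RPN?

RPN = Severity × Occurrence × Detection:
  #1: 4 × 2 × 5 = 40
  #2: 8 × 6 × 9 = 432
  #3: 5 × 10 × 7 = 350
  #4: 8 × 7 × 2 = 112
  #5: 2 × 7 × 7 = 98
  #6: 5 × 3 × 6 = 90
  #7: 4 × 8 × 5 = 160
  #8: 4 × 4 × 4 = 64
  #9: 10 × 9 × 4 = 360
  #10: 5 × 5 × 2 = 50
After action: #2 → 8 × 6 × 5 = 240.
Revised RPNs: #9=360, #3=350, #2=240, #7=160, #4=112, #5=98, #6=90, #8=64, #10=50, #1=40.
Highest is now #9 (360).

#9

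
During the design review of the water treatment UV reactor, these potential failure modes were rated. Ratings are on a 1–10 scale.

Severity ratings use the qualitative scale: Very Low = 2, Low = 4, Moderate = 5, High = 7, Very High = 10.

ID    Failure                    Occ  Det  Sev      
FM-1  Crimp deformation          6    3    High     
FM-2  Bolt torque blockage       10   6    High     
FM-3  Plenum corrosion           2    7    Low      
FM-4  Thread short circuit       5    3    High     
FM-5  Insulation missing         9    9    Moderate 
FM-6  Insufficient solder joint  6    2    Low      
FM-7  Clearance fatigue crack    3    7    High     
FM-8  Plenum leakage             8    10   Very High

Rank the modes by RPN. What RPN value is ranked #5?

RPN = Severity × Occurrence × Detection:
  FM-1: 7 × 6 × 3 = 126
  FM-2: 7 × 10 × 6 = 420
  FM-3: 4 × 2 × 7 = 56
  FM-4: 7 × 5 × 3 = 105
  FM-5: 5 × 9 × 9 = 405
  FM-6: 4 × 6 × 2 = 48
  FM-7: 7 × 3 × 7 = 147
  FM-8: 10 × 8 × 10 = 800
Sorted descending: 800, 420, 405, 147, 126, 105, 56, 48.
The fifth-highest RPN is 126 (FM-1).

126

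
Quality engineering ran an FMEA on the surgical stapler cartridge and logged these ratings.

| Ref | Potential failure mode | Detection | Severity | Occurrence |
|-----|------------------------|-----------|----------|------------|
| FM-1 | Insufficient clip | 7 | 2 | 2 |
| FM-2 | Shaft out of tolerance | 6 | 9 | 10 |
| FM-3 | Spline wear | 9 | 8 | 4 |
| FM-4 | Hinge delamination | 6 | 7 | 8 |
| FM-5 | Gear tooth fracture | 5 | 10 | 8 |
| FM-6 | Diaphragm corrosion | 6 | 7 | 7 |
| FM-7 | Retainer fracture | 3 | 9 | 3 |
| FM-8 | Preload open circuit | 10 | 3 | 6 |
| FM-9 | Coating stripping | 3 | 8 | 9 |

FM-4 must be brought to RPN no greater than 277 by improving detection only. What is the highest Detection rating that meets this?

FM-4: S=7, O=8, D=6 → current RPN = 336.
Fixed product = 56. Need 56 × D ≤ 277, so D ≤ 277/56 = 4.95.
Maximum integer Detection rating = 4 (gives RPN 224; D=5 would give 280 > 277).

4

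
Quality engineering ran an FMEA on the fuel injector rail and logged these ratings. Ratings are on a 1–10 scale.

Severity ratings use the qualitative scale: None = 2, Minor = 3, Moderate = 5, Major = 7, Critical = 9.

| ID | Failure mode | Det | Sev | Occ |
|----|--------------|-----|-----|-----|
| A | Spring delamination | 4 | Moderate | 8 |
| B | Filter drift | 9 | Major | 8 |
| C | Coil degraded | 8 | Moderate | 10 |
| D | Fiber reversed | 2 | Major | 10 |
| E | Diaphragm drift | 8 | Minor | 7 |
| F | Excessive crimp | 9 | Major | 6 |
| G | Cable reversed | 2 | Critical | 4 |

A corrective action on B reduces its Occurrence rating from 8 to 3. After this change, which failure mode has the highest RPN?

C

RPN = Severity × Occurrence × Detection:
  A: 5 × 8 × 4 = 160
  B: 7 × 8 × 9 = 504
  C: 5 × 10 × 8 = 400
  D: 7 × 10 × 2 = 140
  E: 3 × 7 × 8 = 168
  F: 7 × 6 × 9 = 378
  G: 9 × 4 × 2 = 72
After action: B → 7 × 3 × 9 = 189.
Revised RPNs: C=400, F=378, B=189, E=168, A=160, D=140, G=72.
Highest is now C (400).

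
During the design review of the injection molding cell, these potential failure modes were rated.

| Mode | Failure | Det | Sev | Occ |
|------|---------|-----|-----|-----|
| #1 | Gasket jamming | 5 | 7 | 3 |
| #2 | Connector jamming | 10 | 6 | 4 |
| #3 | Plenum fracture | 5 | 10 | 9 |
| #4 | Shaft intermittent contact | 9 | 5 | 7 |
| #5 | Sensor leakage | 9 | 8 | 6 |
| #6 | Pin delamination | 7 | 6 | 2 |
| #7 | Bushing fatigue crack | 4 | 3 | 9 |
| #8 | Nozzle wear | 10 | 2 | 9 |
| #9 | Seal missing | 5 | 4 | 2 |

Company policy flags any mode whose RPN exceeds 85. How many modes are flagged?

7

RPN = Severity × Occurrence × Detection:
  #1: 7 × 3 × 5 = 105
  #2: 6 × 4 × 10 = 240
  #3: 10 × 9 × 5 = 450
  #4: 5 × 7 × 9 = 315
  #5: 8 × 6 × 9 = 432
  #6: 6 × 2 × 7 = 84
  #7: 3 × 9 × 4 = 108
  #8: 2 × 9 × 10 = 180
  #9: 4 × 2 × 5 = 40
Modes with RPN > 85: #1 (105), #2 (240), #3 (450), #4 (315), #5 (432), #7 (108), #8 (180) → 7.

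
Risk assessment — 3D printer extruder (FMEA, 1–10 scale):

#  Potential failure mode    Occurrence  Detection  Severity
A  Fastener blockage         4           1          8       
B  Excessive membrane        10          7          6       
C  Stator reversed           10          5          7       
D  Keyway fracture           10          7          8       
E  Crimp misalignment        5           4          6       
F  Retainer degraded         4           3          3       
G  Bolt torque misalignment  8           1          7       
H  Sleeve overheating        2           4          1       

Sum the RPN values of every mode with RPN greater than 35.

1542

RPN = Severity × Occurrence × Detection:
  A: 8 × 4 × 1 = 32
  B: 6 × 10 × 7 = 420
  C: 7 × 10 × 5 = 350
  D: 8 × 10 × 7 = 560
  E: 6 × 5 × 4 = 120
  F: 3 × 4 × 3 = 36
  G: 7 × 8 × 1 = 56
  H: 1 × 2 × 4 = 8
RPN > 35: B (420), C (350), D (560), E (120), F (36), G (56).
Sum: 420 + 350 + 560 + 120 + 36 + 56 = 1542.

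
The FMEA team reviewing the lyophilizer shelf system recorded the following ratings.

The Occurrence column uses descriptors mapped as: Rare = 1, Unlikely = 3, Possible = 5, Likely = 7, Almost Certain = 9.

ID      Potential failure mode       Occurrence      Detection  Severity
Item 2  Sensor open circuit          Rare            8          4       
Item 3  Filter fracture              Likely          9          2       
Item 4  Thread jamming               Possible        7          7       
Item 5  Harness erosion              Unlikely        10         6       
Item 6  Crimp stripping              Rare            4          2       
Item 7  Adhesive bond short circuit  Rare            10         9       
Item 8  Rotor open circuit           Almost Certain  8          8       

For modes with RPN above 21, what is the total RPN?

1249

RPN = Severity × Occurrence × Detection:
  Item 2: 4 × 1 × 8 = 32
  Item 3: 2 × 7 × 9 = 126
  Item 4: 7 × 5 × 7 = 245
  Item 5: 6 × 3 × 10 = 180
  Item 6: 2 × 1 × 4 = 8
  Item 7: 9 × 1 × 10 = 90
  Item 8: 8 × 9 × 8 = 576
RPN > 21: Item 2 (32), Item 3 (126), Item 4 (245), Item 5 (180), Item 7 (90), Item 8 (576).
Sum: 32 + 126 + 245 + 180 + 90 + 576 = 1249.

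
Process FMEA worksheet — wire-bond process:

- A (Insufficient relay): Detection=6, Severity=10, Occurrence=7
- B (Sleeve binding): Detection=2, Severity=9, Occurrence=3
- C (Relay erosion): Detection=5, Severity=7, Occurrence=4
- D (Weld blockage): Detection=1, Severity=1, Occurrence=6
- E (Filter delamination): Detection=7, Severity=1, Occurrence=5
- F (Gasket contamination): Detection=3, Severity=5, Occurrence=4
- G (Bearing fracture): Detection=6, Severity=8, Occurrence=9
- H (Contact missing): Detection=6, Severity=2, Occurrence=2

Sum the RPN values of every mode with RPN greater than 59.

1052

RPN = Severity × Occurrence × Detection:
  A: 10 × 7 × 6 = 420
  B: 9 × 3 × 2 = 54
  C: 7 × 4 × 5 = 140
  D: 1 × 6 × 1 = 6
  E: 1 × 5 × 7 = 35
  F: 5 × 4 × 3 = 60
  G: 8 × 9 × 6 = 432
  H: 2 × 2 × 6 = 24
RPN > 59: A (420), C (140), F (60), G (432).
Sum: 420 + 140 + 60 + 432 = 1052.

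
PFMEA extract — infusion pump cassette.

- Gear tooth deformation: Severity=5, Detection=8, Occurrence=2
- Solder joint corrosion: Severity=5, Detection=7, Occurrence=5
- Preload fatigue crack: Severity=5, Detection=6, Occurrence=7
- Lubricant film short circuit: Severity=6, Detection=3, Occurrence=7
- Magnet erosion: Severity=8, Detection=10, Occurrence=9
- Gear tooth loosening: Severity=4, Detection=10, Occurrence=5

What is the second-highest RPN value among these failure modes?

RPN = Severity × Occurrence × Detection:
  Gear tooth deformation: 5 × 2 × 8 = 80
  Solder joint corrosion: 5 × 5 × 7 = 175
  Preload fatigue crack: 5 × 7 × 6 = 210
  Lubricant film short circuit: 6 × 7 × 3 = 126
  Magnet erosion: 8 × 9 × 10 = 720
  Gear tooth loosening: 4 × 5 × 10 = 200
Sorted descending: 720, 210, 200, 175, 126, 80.
The second-highest RPN is 210 (Preload fatigue crack).

210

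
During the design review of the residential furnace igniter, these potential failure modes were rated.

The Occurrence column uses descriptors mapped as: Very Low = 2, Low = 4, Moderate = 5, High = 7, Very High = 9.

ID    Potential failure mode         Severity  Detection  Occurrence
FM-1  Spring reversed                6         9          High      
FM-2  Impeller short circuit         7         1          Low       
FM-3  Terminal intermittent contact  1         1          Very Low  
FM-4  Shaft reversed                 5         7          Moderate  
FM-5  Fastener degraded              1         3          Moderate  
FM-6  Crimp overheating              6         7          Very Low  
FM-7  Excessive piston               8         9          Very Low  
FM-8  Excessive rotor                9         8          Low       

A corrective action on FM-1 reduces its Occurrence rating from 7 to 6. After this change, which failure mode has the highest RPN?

RPN = Severity × Occurrence × Detection:
  FM-1: 6 × 7 × 9 = 378
  FM-2: 7 × 4 × 1 = 28
  FM-3: 1 × 2 × 1 = 2
  FM-4: 5 × 5 × 7 = 175
  FM-5: 1 × 5 × 3 = 15
  FM-6: 6 × 2 × 7 = 84
  FM-7: 8 × 2 × 9 = 144
  FM-8: 9 × 4 × 8 = 288
After action: FM-1 → 6 × 6 × 9 = 324.
Revised RPNs: FM-1=324, FM-8=288, FM-4=175, FM-7=144, FM-6=84, FM-2=28, FM-5=15, FM-3=2.
Highest is now FM-1 (324).

FM-1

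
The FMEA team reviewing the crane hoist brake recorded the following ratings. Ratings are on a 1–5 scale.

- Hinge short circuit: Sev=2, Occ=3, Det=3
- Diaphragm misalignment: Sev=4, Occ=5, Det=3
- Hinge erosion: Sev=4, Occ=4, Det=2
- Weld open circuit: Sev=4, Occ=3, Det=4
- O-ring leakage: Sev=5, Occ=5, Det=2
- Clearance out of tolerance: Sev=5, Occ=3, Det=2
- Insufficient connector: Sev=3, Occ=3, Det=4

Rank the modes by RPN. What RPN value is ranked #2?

50

RPN = Severity × Occurrence × Detection:
  Hinge short circuit: 2 × 3 × 3 = 18
  Diaphragm misalignment: 4 × 5 × 3 = 60
  Hinge erosion: 4 × 4 × 2 = 32
  Weld open circuit: 4 × 3 × 4 = 48
  O-ring leakage: 5 × 5 × 2 = 50
  Clearance out of tolerance: 5 × 3 × 2 = 30
  Insufficient connector: 3 × 3 × 4 = 36
Sorted descending: 60, 50, 48, 36, 32, 30, 18.
The second-highest RPN is 50 (O-ring leakage).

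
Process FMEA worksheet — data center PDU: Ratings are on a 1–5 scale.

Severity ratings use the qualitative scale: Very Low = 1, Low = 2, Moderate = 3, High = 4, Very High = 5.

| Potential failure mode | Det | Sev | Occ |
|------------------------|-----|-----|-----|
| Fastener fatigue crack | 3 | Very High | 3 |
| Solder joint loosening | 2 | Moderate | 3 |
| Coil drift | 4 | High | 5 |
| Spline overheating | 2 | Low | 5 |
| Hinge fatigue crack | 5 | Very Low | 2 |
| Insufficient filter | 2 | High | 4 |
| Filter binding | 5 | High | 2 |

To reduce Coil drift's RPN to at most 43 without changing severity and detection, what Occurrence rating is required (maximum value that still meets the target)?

2

Coil drift: S=4, O=5, D=4 → current RPN = 80.
Fixed product = 16. Need 16 × O ≤ 43, so O ≤ 43/16 = 2.69.
Maximum integer Occurrence rating = 2 (gives RPN 32; O=3 would give 48 > 43).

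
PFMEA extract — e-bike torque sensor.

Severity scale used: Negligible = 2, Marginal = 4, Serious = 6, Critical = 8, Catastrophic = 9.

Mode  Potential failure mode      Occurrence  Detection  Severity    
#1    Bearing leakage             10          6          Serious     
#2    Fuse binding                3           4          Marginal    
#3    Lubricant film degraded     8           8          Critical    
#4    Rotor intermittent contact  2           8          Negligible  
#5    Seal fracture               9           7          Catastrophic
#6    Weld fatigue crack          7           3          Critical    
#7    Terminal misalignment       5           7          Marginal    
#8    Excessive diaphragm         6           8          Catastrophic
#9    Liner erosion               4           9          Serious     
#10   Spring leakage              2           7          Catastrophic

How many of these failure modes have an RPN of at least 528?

1

RPN = Severity × Occurrence × Detection:
  #1: 6 × 10 × 6 = 360
  #2: 4 × 3 × 4 = 48
  #3: 8 × 8 × 8 = 512
  #4: 2 × 2 × 8 = 32
  #5: 9 × 9 × 7 = 567
  #6: 8 × 7 × 3 = 168
  #7: 4 × 5 × 7 = 140
  #8: 9 × 6 × 8 = 432
  #9: 6 × 4 × 9 = 216
  #10: 9 × 2 × 7 = 126
Modes with RPN ≥ 528: #5 (567) → 1.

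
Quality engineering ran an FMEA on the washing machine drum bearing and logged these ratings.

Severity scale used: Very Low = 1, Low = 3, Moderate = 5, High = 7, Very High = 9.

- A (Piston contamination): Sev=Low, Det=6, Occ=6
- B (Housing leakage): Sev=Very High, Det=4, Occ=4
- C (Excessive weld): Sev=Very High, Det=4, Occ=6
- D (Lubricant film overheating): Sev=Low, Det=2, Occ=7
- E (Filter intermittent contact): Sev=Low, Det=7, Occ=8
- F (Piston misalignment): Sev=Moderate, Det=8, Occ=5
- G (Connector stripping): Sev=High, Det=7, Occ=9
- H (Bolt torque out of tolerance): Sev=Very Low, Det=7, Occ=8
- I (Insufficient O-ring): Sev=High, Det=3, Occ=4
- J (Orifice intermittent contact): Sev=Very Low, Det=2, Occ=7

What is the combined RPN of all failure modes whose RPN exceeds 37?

1459

RPN = Severity × Occurrence × Detection:
  A: 3 × 6 × 6 = 108
  B: 9 × 4 × 4 = 144
  C: 9 × 6 × 4 = 216
  D: 3 × 7 × 2 = 42
  E: 3 × 8 × 7 = 168
  F: 5 × 5 × 8 = 200
  G: 7 × 9 × 7 = 441
  H: 1 × 8 × 7 = 56
  I: 7 × 4 × 3 = 84
  J: 1 × 7 × 2 = 14
RPN > 37: A (108), B (144), C (216), D (42), E (168), F (200), G (441), H (56), I (84).
Sum: 108 + 144 + 216 + 42 + 168 + 200 + 441 + 56 + 84 = 1459.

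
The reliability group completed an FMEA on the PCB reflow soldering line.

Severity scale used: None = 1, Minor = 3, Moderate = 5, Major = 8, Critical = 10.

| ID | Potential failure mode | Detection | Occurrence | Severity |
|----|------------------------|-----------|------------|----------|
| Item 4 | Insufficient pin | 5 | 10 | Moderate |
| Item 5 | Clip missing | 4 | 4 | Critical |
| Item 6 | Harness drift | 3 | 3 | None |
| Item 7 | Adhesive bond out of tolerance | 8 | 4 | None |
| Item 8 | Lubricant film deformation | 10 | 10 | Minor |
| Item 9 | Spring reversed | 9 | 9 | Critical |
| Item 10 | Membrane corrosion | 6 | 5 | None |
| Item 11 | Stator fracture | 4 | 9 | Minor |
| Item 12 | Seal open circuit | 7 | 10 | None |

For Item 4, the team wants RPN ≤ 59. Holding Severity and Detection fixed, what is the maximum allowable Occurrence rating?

Item 4: S=5, O=10, D=5 → current RPN = 250.
Fixed product = 25. Need 25 × O ≤ 59, so O ≤ 59/25 = 2.36.
Maximum integer Occurrence rating = 2 (gives RPN 50; O=3 would give 75 > 59).

2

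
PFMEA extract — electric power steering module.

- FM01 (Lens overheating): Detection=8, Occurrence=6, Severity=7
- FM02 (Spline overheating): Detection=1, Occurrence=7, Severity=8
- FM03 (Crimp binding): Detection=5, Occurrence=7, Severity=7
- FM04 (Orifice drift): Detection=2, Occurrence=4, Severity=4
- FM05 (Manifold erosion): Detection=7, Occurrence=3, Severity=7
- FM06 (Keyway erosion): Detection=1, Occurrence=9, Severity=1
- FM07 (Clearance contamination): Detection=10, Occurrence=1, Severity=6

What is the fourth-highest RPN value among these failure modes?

60

RPN = Severity × Occurrence × Detection:
  FM01: 7 × 6 × 8 = 336
  FM02: 8 × 7 × 1 = 56
  FM03: 7 × 7 × 5 = 245
  FM04: 4 × 4 × 2 = 32
  FM05: 7 × 3 × 7 = 147
  FM06: 1 × 9 × 1 = 9
  FM07: 6 × 1 × 10 = 60
Sorted descending: 336, 245, 147, 60, 56, 32, 9.
The fourth-highest RPN is 60 (FM07).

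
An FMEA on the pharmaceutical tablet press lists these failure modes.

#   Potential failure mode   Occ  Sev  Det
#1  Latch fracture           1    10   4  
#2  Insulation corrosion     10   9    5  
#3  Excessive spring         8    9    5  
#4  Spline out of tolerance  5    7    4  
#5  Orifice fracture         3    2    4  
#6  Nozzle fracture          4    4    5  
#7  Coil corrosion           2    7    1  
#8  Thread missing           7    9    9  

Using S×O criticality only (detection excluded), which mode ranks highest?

Criticality = Severity × Occurrence:
  #1: 10 × 1 = 10
  #2: 9 × 10 = 90
  #3: 9 × 8 = 72
  #4: 7 × 5 = 35
  #5: 2 × 3 = 6
  #6: 4 × 4 = 16
  #7: 7 × 2 = 14
  #8: 9 × 7 = 63
Highest criticality is 90 → #2.

#2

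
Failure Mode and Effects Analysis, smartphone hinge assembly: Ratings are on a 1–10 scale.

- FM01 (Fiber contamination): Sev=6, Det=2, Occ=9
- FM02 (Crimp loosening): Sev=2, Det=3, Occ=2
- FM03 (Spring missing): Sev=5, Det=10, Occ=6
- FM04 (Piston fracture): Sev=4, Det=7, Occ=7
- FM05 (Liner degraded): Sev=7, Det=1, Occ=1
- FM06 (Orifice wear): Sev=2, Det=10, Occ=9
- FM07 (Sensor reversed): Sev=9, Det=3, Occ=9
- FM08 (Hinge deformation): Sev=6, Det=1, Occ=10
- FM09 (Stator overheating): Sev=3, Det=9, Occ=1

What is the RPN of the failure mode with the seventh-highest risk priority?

27

RPN = Severity × Occurrence × Detection:
  FM01: 6 × 9 × 2 = 108
  FM02: 2 × 2 × 3 = 12
  FM03: 5 × 6 × 10 = 300
  FM04: 4 × 7 × 7 = 196
  FM05: 7 × 1 × 1 = 7
  FM06: 2 × 9 × 10 = 180
  FM07: 9 × 9 × 3 = 243
  FM08: 6 × 10 × 1 = 60
  FM09: 3 × 1 × 9 = 27
Sorted descending: 300, 243, 196, 180, 108, 60, 27, 12, 7.
The seventh-highest RPN is 27 (FM09).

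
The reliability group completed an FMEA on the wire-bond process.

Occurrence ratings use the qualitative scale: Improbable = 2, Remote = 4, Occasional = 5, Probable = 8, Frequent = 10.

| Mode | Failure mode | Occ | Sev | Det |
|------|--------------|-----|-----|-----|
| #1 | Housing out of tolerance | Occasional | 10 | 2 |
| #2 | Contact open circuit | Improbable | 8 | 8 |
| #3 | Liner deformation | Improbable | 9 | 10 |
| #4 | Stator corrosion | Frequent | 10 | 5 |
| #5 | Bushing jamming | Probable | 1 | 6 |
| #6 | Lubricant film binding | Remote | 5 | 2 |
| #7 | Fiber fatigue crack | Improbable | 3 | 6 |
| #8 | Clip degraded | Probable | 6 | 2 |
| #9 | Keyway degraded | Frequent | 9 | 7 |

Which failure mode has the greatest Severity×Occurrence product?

#4

Criticality = Severity × Occurrence:
  #1: 10 × 5 = 50
  #2: 8 × 2 = 16
  #3: 9 × 2 = 18
  #4: 10 × 10 = 100
  #5: 1 × 8 = 8
  #6: 5 × 4 = 20
  #7: 3 × 2 = 6
  #8: 6 × 8 = 48
  #9: 9 × 10 = 90
Highest criticality is 100 → #4.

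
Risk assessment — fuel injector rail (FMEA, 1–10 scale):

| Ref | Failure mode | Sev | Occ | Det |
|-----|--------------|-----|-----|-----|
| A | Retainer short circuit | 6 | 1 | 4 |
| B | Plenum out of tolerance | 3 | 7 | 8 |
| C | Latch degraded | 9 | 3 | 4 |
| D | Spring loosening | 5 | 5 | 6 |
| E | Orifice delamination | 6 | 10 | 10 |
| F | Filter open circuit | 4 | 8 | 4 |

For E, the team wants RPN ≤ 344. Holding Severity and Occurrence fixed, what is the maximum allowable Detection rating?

5

E: S=6, O=10, D=10 → current RPN = 600.
Fixed product = 60. Need 60 × D ≤ 344, so D ≤ 344/60 = 5.73.
Maximum integer Detection rating = 5 (gives RPN 300; D=6 would give 360 > 344).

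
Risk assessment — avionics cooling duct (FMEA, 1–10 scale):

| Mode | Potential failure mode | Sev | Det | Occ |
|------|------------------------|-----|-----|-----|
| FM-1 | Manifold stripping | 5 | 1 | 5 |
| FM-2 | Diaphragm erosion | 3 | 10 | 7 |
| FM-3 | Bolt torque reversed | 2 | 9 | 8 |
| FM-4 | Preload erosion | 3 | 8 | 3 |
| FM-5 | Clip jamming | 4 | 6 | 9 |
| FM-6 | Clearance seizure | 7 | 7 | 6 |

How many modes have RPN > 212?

2

RPN = Severity × Occurrence × Detection:
  FM-1: 5 × 5 × 1 = 25
  FM-2: 3 × 7 × 10 = 210
  FM-3: 2 × 8 × 9 = 144
  FM-4: 3 × 3 × 8 = 72
  FM-5: 4 × 9 × 6 = 216
  FM-6: 7 × 6 × 7 = 294
Modes with RPN > 212: FM-5 (216), FM-6 (294) → 2.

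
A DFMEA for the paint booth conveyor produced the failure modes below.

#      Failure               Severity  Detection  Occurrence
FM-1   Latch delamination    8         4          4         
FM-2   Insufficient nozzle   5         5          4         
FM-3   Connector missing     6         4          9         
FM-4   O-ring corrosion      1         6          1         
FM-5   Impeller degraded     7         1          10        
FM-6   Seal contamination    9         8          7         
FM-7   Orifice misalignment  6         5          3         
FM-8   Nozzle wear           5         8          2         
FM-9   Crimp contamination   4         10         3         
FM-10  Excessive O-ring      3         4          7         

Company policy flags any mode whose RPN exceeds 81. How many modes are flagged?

RPN = Severity × Occurrence × Detection:
  FM-1: 8 × 4 × 4 = 128
  FM-2: 5 × 4 × 5 = 100
  FM-3: 6 × 9 × 4 = 216
  FM-4: 1 × 1 × 6 = 6
  FM-5: 7 × 10 × 1 = 70
  FM-6: 9 × 7 × 8 = 504
  FM-7: 6 × 3 × 5 = 90
  FM-8: 5 × 2 × 8 = 80
  FM-9: 4 × 3 × 10 = 120
  FM-10: 3 × 7 × 4 = 84
Modes with RPN > 81: FM-1 (128), FM-2 (100), FM-3 (216), FM-6 (504), FM-7 (90), FM-9 (120), FM-10 (84) → 7.

7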